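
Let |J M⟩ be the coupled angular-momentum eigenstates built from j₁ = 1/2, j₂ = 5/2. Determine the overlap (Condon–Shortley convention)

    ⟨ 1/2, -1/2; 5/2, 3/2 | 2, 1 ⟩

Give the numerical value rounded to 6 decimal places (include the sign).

−√(2/3) = -0.816497

√[5·1!0!4!/6! · 0!1!4!1!3!1!] = √(24)
  +(−1)^1/∏(1,0,0,3,0,1)! = -1/6  (running -1/6)
⟨..|..⟩ = √(24)·(-1/6) = -0.816497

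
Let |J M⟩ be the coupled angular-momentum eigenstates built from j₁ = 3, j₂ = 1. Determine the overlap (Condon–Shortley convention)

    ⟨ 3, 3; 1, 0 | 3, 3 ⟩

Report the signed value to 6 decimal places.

+√(3/4) ≈ +0.866025

j₁+j₂−J=1  J+j₁−j₂=5  J−j₁+j₂=1  j₁+j₂+J+1=8
(j₁±m₁, j₂±m₂, J±M) = (6,0,1,1,6,0)
P² = 10800
sum k=0..0:
  [0] +1/120 = 1/120
S = 1/120
C² = P²·S² = 3/4 ; C = +0.866025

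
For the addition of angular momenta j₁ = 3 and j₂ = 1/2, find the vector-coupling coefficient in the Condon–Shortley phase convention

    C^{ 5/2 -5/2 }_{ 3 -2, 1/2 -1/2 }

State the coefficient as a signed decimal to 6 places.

+√(1/7) = +0.377964

√[6·1!5!0!/7! · 1!5!0!1!0!5!] = √(14400/7)
  +(−1)^0/∏(0,1,5,0,0,0)! = 1/120  (running 1/120)
⟨..|..⟩ = √(14400/7)·(1/120) = +0.377964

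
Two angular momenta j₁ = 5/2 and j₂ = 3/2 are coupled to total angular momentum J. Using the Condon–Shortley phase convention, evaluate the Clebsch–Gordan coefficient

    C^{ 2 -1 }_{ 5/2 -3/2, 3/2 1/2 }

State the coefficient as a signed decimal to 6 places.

triangle: 2!·3!·1!/7! = 12/5040
(j±m)!: 1!·4!·2!·1!·1!·3! = 288
prefactor² = (2J+1)·Δ·N² = 24/7
  k=1: −1/(1!·1!·3!·1!·0!·0!) = -1/6
  k=2: +1/(2!·0!·2!·0!·1!·1!) = 1/4
Σ = 1/12  ⇒  CG² = 24/7·1/12² = 1/42
CG = +√(1/42) = +0.154303

+0.154303  (= +√(1/42))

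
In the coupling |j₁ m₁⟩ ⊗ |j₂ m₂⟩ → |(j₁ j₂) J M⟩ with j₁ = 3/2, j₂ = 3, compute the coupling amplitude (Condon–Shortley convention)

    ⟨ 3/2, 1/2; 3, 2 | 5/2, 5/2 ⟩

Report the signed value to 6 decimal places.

-0.597614

√[6·2!1!4!/8! · 2!1!5!1!5!0!] = √(1440/7)
  +(−1)^1/∏(1,1,0,4,1,0)! = -1/24  (running -1/24)
⟨..|..⟩ = √(1440/7)·(-1/24) = -0.597614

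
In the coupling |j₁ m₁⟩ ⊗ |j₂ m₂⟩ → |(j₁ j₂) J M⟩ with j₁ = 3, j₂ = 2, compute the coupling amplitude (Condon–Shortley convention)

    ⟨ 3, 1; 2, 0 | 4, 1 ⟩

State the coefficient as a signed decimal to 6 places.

+0.327327  (= +√(3/28))

j₁+j₂−J=1  J+j₁−j₂=5  J−j₁+j₂=3  j₁+j₂+J+1=10
(j₁±m₁, j₂±m₂, J±M) = (4,2,2,2,5,3)
P² = 1728/7
sum k=0..1:
  [0] +1/24 = 1/24
  [1] −1/48 = -1/48
S = 1/48
C² = P²·S² = 3/28 ; C = +0.327327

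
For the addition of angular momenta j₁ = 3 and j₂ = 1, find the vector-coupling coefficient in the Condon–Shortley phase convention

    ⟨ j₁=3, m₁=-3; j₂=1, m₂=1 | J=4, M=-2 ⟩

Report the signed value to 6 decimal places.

+√(1/28) ≈ +0.188982

√[9·0!6!2!/9! · 0!6!2!0!2!6!] = √(518400/7)
  +(−1)^0/∏(0,0,6,2,0,0)! = 1/1440  (running 1/1440)
⟨..|..⟩ = √(518400/7)·(1/1440) = +0.188982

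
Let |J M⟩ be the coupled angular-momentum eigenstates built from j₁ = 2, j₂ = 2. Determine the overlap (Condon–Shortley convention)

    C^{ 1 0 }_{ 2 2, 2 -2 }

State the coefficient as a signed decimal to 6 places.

√[3·3!1!1!/6! · 4!0!0!4!1!1!] = √(72/5)
  +(−1)^0/∏(0,3,0,0,1,1)! = 1/6  (running 1/6)
⟨..|..⟩ = √(72/5)·(1/6) = +0.632456

+0.632456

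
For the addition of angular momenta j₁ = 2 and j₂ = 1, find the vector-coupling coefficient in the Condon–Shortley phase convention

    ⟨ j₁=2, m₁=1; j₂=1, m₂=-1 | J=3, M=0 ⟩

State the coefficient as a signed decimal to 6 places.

√[7·0!4!2!/7! · 3!1!0!2!3!3!] = √(144/5)
  +(−1)^0/∏(0,0,1,0,3,2)! = 1/12  (running 1/12)
⟨..|..⟩ = √(144/5)·(1/12) = +0.447214

+0.447214  (= +√(1/5))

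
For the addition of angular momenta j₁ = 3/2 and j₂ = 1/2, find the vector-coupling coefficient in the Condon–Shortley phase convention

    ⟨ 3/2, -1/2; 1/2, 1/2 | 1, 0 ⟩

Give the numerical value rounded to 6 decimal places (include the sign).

−√(1/2) ≈ -0.707107

triangle: 1!·2!·0!/4! = 2/24
(j±m)!: 1!·2!·1!·0!·1!·1! = 2
prefactor² = (2J+1)·Δ·N² = 1/2
  k=1: −1/(1!·0!·1!·0!·1!·0!) = -1
Σ = -1  ⇒  CG² = 1/2·(-1)² = 1/2
CG = −√(1/2) = -0.707107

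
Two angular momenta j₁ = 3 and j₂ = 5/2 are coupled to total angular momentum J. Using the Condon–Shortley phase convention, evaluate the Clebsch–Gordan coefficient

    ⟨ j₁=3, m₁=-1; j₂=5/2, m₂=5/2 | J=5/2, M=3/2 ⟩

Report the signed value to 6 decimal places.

-0.534522

√[6·3!3!2!/9! · 2!4!5!0!4!1!] = √(1152/7)
  +(−1)^3/∏(3,0,1,2,2,0)! = -1/24  (running -1/24)
⟨..|..⟩ = √(1152/7)·(-1/24) = -0.534522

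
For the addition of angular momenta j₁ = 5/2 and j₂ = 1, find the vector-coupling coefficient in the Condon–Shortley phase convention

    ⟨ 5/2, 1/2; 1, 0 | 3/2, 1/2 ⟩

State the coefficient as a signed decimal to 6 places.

-0.632456

triangle: 2!*3!*0!/6! = 12/720
(j±m)!: 3!*2!*1!*1!*2!*1! = 24
prefactor² = (2J+1)*Δ*N² = 8/5
  k=1: −1/(1!*1!*1!*0!*2!*0!) = -1/2
Σ = -1/2  ⇒  CG² = 8/5*(-1/2)² = 2/5
CG = −√(2/5) = -0.632456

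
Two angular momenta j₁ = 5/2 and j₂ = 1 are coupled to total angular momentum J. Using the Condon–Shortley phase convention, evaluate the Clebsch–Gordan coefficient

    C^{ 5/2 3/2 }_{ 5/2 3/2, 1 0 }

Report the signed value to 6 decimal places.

+√(9/35) = +0.507093

j₁+j₂−J=1  J+j₁−j₂=4  J−j₁+j₂=1  j₁+j₂+J+1=7
(j₁±m₁, j₂±m₂, J±M) = (4,1,1,1,4,1)
P² = 576/35
sum k=0..1:
  [0] +1/6 = 1/6
  [1] −1/24 = -1/24
S = 1/8
C² = P²·S² = 9/35 ; C = +0.507093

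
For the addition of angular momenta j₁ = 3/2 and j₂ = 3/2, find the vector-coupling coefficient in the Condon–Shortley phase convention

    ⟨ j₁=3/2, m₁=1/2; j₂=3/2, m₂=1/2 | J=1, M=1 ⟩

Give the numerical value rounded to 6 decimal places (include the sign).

triangle: 2!·1!·1!/5! = 2/120
(j±m)!: 2!·1!·2!·1!·2!·0! = 8
prefactor² = (2J+1)·Δ·N² = 2/5
  k=1: −1/(1!·1!·0!·1!·1!·0!) = -1
Σ = -1  ⇒  CG² = 2/5·(-1)² = 2/5
CG = −√(2/5) = -0.632456

-0.632456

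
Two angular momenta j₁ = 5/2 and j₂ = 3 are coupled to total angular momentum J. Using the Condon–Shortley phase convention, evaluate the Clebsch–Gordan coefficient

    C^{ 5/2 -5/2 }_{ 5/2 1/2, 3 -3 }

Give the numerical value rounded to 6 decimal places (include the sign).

+0.487950

j₁+j₂−J=3  J+j₁−j₂=2  J−j₁+j₂=3  j₁+j₂+J+1=9
(j₁±m₁, j₂±m₂, J±M) = (3,2,0,6,0,5)
P² = 8640/7
sum k=0..0:
  [0] +1/72 = 1/72
S = 1/72
C² = P²·S² = 5/21 ; C = +0.487950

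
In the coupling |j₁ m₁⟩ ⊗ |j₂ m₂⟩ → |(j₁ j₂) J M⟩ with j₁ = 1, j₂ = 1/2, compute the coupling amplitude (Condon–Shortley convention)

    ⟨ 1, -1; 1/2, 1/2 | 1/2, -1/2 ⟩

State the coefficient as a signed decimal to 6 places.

−√(2/3) = -0.816497

√[2·1!1!0!/3! · 0!2!1!0!0!1!] = √(2/3)
  +(−1)^1/∏(1,0,1,0,0,0)! = -1  (running -1)
⟨..|..⟩ = √(2/3)·(-1) = -0.816497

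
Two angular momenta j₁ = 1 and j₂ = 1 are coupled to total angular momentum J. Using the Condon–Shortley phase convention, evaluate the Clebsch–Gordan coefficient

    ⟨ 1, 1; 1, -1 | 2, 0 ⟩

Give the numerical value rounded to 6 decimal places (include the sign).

+√(1/6) = +0.408248

j₁+j₂−J=0  J+j₁−j₂=2  J−j₁+j₂=2  j₁+j₂+J+1=5
(j₁±m₁, j₂±m₂, J±M) = (2,0,0,2,2,2)
P² = 8/3
sum k=0..0:
  [0] +1/4 = 1/4
S = 1/4
C² = P²·S² = 1/6 ; C = +0.408248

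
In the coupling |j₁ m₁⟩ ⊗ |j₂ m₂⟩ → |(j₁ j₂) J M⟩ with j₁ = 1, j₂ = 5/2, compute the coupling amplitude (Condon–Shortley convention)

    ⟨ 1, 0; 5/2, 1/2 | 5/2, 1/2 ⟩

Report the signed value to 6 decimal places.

-0.169031  (= −√(1/35))

√[6·1!1!4!/7! · 1!1!3!2!3!2!] = √(144/35)
  +(−1)^0/∏(0,1,1,3,0,1)! = 1/6  (running 1/6)
  +(−1)^1/∏(1,0,0,2,1,2)! = -1/4  (running -1/12)
⟨..|..⟩ = √(144/35)·(-1/12) = -0.169031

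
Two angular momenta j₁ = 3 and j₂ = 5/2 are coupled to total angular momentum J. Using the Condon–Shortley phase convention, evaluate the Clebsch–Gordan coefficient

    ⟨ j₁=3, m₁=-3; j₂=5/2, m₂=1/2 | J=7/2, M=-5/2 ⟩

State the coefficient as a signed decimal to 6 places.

+√(3/7) = +0.654654

√[8·2!4!3!/10! · 0!6!3!2!1!6!] = √(27648/7)
  +(−1)^2/∏(2,0,4,1,0,2)! = 1/96  (running 1/96)
⟨..|..⟩ = √(27648/7)·(1/96) = +0.654654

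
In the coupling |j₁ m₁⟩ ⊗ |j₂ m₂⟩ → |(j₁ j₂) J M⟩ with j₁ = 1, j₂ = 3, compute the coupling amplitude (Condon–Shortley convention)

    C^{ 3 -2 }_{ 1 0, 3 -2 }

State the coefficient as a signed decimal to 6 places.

+√(1/3) = +0.577350

√[7·1!1!5!/8! · 1!1!1!5!1!5!] = √(300)
  +(−1)^0/∏(0,1,1,1,0,4)! = 1/24  (running 1/24)
  +(−1)^1/∏(1,0,0,0,1,5)! = -1/120  (running 1/30)
⟨..|..⟩ = √(300)·(1/30) = +0.577350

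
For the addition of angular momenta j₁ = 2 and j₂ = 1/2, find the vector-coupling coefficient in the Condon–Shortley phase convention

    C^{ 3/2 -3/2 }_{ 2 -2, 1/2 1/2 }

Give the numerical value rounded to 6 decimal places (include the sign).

triangle: 1!·3!·0!/5! = 6/120
(j±m)!: 0!·4!·1!·0!·0!·3! = 144
prefactor² = (2J+1)·Δ·N² = 144/5
  k=1: −1/(1!·0!·3!·0!·0!·0!) = -1/6
Σ = -1/6  ⇒  CG² = 144/5·(-1/6)² = 4/5
CG = −√(4/5) = -0.894427

−√(4/5) = -0.894427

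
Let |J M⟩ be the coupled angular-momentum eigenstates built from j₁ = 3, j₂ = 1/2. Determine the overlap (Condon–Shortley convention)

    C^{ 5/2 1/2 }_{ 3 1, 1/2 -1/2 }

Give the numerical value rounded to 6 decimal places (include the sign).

+0.755929

j₁+j₂−J=1  J+j₁−j₂=5  J−j₁+j₂=0  j₁+j₂+J+1=7
(j₁±m₁, j₂±m₂, J±M) = (4,2,0,1,3,2)
P² = 576/7
sum k=0..0:
  [0] +1/12 = 1/12
S = 1/12
C² = P²·S² = 4/7 ; C = +0.755929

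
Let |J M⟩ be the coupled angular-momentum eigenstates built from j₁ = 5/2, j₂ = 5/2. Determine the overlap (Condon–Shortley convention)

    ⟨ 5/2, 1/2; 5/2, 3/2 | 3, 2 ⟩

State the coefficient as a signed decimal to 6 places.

−√(1/12) ≈ -0.288675

√[7·2!3!3!/9! · 3!2!4!1!5!1!] = √(48)
  +(−1)^1/∏(1,1,1,3,2,0)! = -1/12  (running -1/12)
  +(−1)^2/∏(2,0,0,2,3,1)! = 1/24  (running -1/24)
⟨..|..⟩ = √(48)·(-1/24) = -0.288675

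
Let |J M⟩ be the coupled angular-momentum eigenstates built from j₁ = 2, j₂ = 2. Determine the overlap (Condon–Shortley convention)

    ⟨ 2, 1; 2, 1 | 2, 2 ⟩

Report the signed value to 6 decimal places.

-0.654654

√[5·2!2!2!/7! · 3!1!3!1!4!0!] = √(48/7)
  +(−1)^1/∏(1,1,0,2,2,0)! = -1/4  (running -1/4)
⟨..|..⟩ = √(48/7)·(-1/4) = -0.654654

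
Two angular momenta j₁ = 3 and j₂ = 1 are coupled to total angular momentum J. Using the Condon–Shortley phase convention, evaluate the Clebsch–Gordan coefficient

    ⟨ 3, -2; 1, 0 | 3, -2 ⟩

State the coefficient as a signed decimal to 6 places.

-0.577350  (= −√(1/3))

triangle: 1!*5!*1!/8! = 120/40320
(j±m)!: 1!*5!*1!*1!*1!*5! = 14400
prefactor² = (2J+1)*Δ*N² = 300
  k=0: +1/(0!*1!*5!*1!*0!*0!) = 1/120
  k=1: −1/(1!*0!*4!*0!*1!*1!) = -1/24
Σ = -1/30  ⇒  CG² = 300*(-1/30)² = 1/3
CG = −√(1/3) = -0.577350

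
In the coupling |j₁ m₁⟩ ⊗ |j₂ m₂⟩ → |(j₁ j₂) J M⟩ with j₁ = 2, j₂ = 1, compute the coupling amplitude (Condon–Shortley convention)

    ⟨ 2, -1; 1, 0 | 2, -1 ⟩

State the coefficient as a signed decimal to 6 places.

-0.408248

triangle: 1!*3!*1!/6! = 6/720
(j±m)!: 1!*3!*1!*1!*1!*3! = 36
prefactor² = (2J+1)*Δ*N² = 3/2
  k=0: +1/(0!*1!*3!*1!*0!*0!) = 1/6
  k=1: −1/(1!*0!*2!*0!*1!*1!) = -1/2
Σ = -1/3  ⇒  CG² = 3/2*(-1/3)² = 1/6
CG = −√(1/6) = -0.408248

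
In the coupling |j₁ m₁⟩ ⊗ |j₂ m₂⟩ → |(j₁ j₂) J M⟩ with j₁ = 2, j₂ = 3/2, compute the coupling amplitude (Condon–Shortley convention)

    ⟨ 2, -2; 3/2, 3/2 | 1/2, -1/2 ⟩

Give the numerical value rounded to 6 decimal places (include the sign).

√[2·3!1!0!/5! · 0!4!3!0!0!1!] = √(72/5)
  +(−1)^3/∏(3,0,1,0,0,0)! = -1/6  (running -1/6)
⟨..|..⟩ = √(72/5)·(-1/6) = -0.632456

-0.632456  (= −√(2/5))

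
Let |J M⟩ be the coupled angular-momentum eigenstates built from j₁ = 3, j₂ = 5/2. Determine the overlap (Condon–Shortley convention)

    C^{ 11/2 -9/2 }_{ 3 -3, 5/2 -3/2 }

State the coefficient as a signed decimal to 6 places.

√[12·0!6!5!/12! · 0!6!1!4!1!10!] = √(1492992000/11)
  +(−1)^0/∏(0,0,6,1,0,4)! = 1/17280  (running 1/17280)
⟨..|..⟩ = √(1492992000/11)·(1/17280) = +0.674200

+√(5/11) ≈ +0.674200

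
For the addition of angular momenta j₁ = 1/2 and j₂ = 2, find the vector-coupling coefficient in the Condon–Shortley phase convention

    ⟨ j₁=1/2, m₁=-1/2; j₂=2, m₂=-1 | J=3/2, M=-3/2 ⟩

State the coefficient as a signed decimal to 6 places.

j₁+j₂−J=1  J+j₁−j₂=0  J−j₁+j₂=3  j₁+j₂+J+1=5
(j₁±m₁, j₂±m₂, J±M) = (0,1,1,3,0,3)
P² = 36/5
sum k=1..1:
  [1] −1/6 = -1/6
S = -1/6
C² = P²·S² = 1/5 ; C = -0.447214

−√(1/5) ≈ -0.447214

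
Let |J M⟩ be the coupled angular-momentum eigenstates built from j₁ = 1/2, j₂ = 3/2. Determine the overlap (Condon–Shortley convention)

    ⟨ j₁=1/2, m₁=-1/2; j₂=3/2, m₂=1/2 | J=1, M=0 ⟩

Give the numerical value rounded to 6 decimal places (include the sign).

j₁+j₂−J=1  J+j₁−j₂=0  J−j₁+j₂=2  j₁+j₂+J+1=4
(j₁±m₁, j₂±m₂, J±M) = (0,1,2,1,1,1)
P² = 1/2
sum k=1..1:
  [1] −1/1 = -1
S = -1
C² = P²·S² = 1/2 ; C = -0.707107

-0.707107  (= −√(1/2))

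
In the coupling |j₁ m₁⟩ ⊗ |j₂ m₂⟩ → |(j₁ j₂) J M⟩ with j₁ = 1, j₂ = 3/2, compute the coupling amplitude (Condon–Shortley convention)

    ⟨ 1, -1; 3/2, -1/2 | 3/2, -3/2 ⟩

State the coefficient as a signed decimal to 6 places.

√[4·1!1!2!/5! · 0!2!1!2!0!3!] = √(8/5)
  +(−1)^1/∏(1,0,1,0,0,2)! = -1/2  (running -1/2)
⟨..|..⟩ = √(8/5)·(-1/2) = -0.632456

−√(2/5) ≈ -0.632456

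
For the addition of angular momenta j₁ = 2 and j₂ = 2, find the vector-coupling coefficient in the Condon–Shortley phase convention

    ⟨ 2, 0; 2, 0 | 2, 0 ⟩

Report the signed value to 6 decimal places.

-0.534522  (= −√(2/7))

triangle: 2!×2!×2!/7! = 8/5040
(j±m)!: 2!×2!×2!×2!×2!×2! = 64
prefactor² = (2J+1)×Δ×N² = 32/63
  k=0: +1/(0!×2!×2!×2!×0!×0!) = 1/8
  k=1: −1/(1!×1!×1!×1!×1!×1!) = -1
  k=2: +1/(2!×0!×0!×0!×2!×2!) = 1/8
Σ = -3/4  ⇒  CG² = 32/63×(-3/4)² = 2/7
CG = −√(2/7) = -0.534522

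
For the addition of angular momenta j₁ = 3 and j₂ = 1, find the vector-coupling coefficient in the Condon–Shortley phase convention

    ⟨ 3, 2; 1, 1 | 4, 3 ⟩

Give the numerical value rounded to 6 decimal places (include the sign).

+√(3/4) ≈ +0.866025

triangle: 0!×6!×2!/9! = 1440/362880
(j±m)!: 5!×1!×2!×0!×7!×1! = 1209600
prefactor² = (2J+1)×Δ×N² = 43200
  k=0: +1/(0!×0!×1!×2!×5!×0!) = 1/240
Σ = 1/240  ⇒  CG² = 43200×1/240² = 3/4
CG = +√(3/4) = +0.866025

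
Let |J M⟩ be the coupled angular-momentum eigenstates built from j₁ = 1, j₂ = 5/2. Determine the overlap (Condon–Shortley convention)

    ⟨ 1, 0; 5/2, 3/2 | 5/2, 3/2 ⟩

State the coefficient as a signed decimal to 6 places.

j₁+j₂−J=1  J+j₁−j₂=1  J−j₁+j₂=4  j₁+j₂+J+1=7
(j₁±m₁, j₂±m₂, J±M) = (1,1,4,1,4,1)
P² = 576/35
sum k=0..1:
  [0] +1/24 = 1/24
  [1] −1/6 = -1/6
S = -1/8
C² = P²·S² = 9/35 ; C = -0.507093

−√(9/35) ≈ -0.507093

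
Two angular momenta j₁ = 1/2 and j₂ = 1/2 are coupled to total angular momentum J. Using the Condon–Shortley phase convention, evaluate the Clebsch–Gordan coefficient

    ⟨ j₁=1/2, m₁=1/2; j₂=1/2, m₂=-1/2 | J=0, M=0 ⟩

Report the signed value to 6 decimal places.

triangle: 1!×0!×0!/2! = 1/2
(j±m)!: 1!×0!×0!×1!×0!×0! = 1
prefactor² = (2J+1)×Δ×N² = 1/2
  k=0: +1/(0!×1!×0!×0!×0!×0!) = 1
Σ = 1  ⇒  CG² = 1/2×1² = 1/2
CG = +√(1/2) = +0.707107

+0.707107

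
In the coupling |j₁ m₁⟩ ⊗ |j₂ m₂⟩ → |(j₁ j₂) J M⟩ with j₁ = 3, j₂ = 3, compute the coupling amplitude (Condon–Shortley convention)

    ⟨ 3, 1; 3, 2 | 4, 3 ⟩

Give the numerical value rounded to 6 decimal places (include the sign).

−√(1/11) ≈ -0.301511

j₁+j₂−J=2  J+j₁−j₂=4  J−j₁+j₂=4  j₁+j₂+J+1=11
(j₁±m₁, j₂±m₂, J±M) = (4,2,5,1,7,1)
P² = 82944/11
sum k=1..2:
  [1] −1/144 = -1/144
  [2] +1/288 = 1/288
S = -1/288
C² = P²·S² = 1/11 ; C = -0.301511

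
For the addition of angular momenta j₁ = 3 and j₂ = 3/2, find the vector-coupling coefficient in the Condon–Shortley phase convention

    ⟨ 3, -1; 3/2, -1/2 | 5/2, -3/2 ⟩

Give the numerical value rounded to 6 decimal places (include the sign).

triangle: 2!*4!*1!/8! = 48/40320
(j±m)!: 2!*4!*1!*2!*1!*4! = 2304
prefactor² = (2J+1)*Δ*N² = 576/35
  k=0: +1/(0!*2!*4!*1!*0!*0!) = 1/48
  k=1: −1/(1!*1!*3!*0!*1!*1!) = -1/6
Σ = -7/48  ⇒  CG² = 576/35*(-7/48)² = 7/20
CG = −√(7/20) = -0.591608

−√(7/20) = -0.591608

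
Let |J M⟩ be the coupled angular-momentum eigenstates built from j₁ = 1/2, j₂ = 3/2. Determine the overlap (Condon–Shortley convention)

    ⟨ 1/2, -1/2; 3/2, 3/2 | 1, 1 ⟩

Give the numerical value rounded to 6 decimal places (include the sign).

−√(3/4) ≈ -0.866025

j₁+j₂−J=1  J+j₁−j₂=0  J−j₁+j₂=2  j₁+j₂+J+1=4
(j₁±m₁, j₂±m₂, J±M) = (0,1,3,0,2,0)
P² = 3
sum k=1..1:
  [1] −1/2 = -1/2
S = -1/2
C² = P²·S² = 3/4 ; C = -0.866025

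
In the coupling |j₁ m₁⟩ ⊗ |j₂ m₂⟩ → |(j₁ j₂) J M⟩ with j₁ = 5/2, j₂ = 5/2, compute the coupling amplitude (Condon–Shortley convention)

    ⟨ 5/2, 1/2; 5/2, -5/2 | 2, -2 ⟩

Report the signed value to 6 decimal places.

triangle: 3!×2!×2!/8! = 24/40320
(j±m)!: 3!×2!×0!×5!×0!×4! = 34560
prefactor² = (2J+1)×Δ×N² = 720/7
  k=0: +1/(0!×3!×2!×0!×0!×2!) = 1/24
Σ = 1/24  ⇒  CG² = 720/7×1/24² = 5/28
CG = +√(5/28) = +0.422577

+√(5/28) = +0.422577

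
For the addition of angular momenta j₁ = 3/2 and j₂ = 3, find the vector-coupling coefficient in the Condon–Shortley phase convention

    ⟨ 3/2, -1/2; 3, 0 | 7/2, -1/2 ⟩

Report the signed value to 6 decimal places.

triangle: 1!×2!×5!/9! = 240/362880
(j±m)!: 1!×2!×3!×3!×3!×4! = 10368
prefactor² = (2J+1)×Δ×N² = 384/7
  k=0: +1/(0!×1!×2!×3!×0!×2!) = 1/24
  k=1: −1/(1!×0!×1!×2!×1!×3!) = -1/12
Σ = -1/24  ⇒  CG² = 384/7×(-1/24)² = 2/21
CG = −√(2/21) = -0.308607

-0.308607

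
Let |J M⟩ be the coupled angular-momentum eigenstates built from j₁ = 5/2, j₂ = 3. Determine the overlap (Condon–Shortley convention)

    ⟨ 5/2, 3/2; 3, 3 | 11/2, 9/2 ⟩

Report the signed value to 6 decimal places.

+√(5/11) ≈ +0.674200

√[12·0!5!6!/12! · 4!1!6!0!10!1!] = √(1492992000/11)
  +(−1)^0/∏(0,0,1,6,4,0)! = 1/17280  (running 1/17280)
⟨..|..⟩ = √(1492992000/11)·(1/17280) = +0.674200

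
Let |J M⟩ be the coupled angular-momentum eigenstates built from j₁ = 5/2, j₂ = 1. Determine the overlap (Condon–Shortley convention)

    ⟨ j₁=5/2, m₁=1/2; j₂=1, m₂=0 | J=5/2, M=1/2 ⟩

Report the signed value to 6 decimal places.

+√(1/35) ≈ +0.169031

j₁+j₂−J=1  J+j₁−j₂=4  J−j₁+j₂=1  j₁+j₂+J+1=7
(j₁±m₁, j₂±m₂, J±M) = (3,2,1,1,3,2)
P² = 144/35
sum k=0..1:
  [0] +1/4 = 1/4
  [1] −1/6 = -1/6
S = 1/12
C² = P²·S² = 1/35 ; C = +0.169031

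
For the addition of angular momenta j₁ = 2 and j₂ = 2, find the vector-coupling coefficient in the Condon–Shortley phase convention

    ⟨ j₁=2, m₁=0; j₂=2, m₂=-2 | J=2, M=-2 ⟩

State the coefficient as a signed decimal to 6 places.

+√(2/7) = +0.534522

triangle: 2!·2!·2!/7! = 8/5040
(j±m)!: 2!·2!·0!·4!·0!·4! = 2304
prefactor² = (2J+1)·Δ·N² = 128/7
  k=0: +1/(0!·2!·2!·0!·0!·2!) = 1/8
Σ = 1/8  ⇒  CG² = 128/7·1/8² = 2/7
CG = +√(2/7) = +0.534522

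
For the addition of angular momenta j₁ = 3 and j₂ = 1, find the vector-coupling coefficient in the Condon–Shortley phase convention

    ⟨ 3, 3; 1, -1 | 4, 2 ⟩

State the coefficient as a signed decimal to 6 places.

√[9·0!6!2!/9! · 6!0!0!2!6!2!] = √(518400/7)
  +(−1)^0/∏(0,0,0,0,6,2)! = 1/1440  (running 1/1440)
⟨..|..⟩ = √(518400/7)·(1/1440) = +0.188982

+√(1/28) ≈ +0.188982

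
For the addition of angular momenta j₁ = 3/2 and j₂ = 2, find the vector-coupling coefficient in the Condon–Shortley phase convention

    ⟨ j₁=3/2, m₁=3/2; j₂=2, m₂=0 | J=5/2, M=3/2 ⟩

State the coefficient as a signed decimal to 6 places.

+√(18/35) ≈ +0.717137

j₁+j₂−J=1  J+j₁−j₂=2  J−j₁+j₂=3  j₁+j₂+J+1=7
(j₁±m₁, j₂±m₂, J±M) = (3,0,2,2,4,1)
P² = 288/35
sum k=0..0:
  [0] +1/4 = 1/4
S = 1/4
C² = P²·S² = 18/35 ; C = +0.717137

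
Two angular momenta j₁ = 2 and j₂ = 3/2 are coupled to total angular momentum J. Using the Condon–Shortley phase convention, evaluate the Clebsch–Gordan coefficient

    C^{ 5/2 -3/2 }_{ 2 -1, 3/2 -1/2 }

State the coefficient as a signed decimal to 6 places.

triangle: 1!×3!×2!/7! = 12/5040
(j±m)!: 1!×3!×1!×2!×1!×4! = 288
prefactor² = (2J+1)×Δ×N² = 144/35
  k=0: +1/(0!×1!×3!×1!×0!×1!) = 1/6
  k=1: −1/(1!×0!×2!×0!×1!×2!) = -1/4
Σ = -1/12  ⇒  CG² = 144/35×(-1/12)² = 1/35
CG = −√(1/35) = -0.169031

−√(1/35) ≈ -0.169031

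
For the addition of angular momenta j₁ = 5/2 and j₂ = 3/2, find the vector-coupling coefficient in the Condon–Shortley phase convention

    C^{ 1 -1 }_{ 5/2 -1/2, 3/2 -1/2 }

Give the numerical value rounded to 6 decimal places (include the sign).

√[3·3!2!0!/6! · 2!3!1!2!0!2!] = √(12/5)
  +(−1)^1/∏(1,2,2,0,0,0)! = -1/4  (running -1/4)
⟨..|..⟩ = √(12/5)·(-1/4) = -0.387298

−√(3/20) ≈ -0.387298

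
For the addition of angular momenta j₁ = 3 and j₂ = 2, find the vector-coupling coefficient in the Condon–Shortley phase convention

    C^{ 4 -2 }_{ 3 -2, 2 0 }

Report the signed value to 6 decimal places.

−√(12/35) ≈ -0.585540

triangle: 1!·5!·3!/10! = 720/3628800
(j±m)!: 1!·5!·2!·2!·2!·6! = 691200
prefactor² = (2J+1)·Δ·N² = 8640/7
  k=0: +1/(0!·1!·5!·2!·0!·1!) = 1/240
  k=1: −1/(1!·0!·4!·1!·1!·2!) = -1/48
Σ = -1/60  ⇒  CG² = 8640/7·(-1/60)² = 12/35
CG = −√(12/35) = -0.585540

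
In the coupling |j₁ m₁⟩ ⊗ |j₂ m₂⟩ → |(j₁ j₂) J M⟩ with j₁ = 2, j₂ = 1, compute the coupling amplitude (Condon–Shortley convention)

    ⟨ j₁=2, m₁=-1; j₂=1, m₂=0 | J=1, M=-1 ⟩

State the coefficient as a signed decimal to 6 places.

triangle: 2!·2!·0!/5! = 4/120
(j±m)!: 1!·3!·1!·1!·0!·2! = 12
prefactor² = (2J+1)·Δ·N² = 6/5
  k=1: −1/(1!·1!·2!·0!·0!·0!) = -1/2
Σ = -1/2  ⇒  CG² = 6/5·(-1/2)² = 3/10
CG = −√(3/10) = -0.547723

−√(3/10) = -0.547723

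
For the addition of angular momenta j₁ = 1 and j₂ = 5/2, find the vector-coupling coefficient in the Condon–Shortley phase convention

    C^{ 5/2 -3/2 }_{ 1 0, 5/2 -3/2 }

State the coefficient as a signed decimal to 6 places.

+0.507093  (= +√(9/35))

triangle: 1!*1!*4!/7! = 24/5040
(j±m)!: 1!*1!*1!*4!*1!*4! = 576
prefactor² = (2J+1)*Δ*N² = 576/35
  k=0: +1/(0!*1!*1!*1!*0!*3!) = 1/6
  k=1: −1/(1!*0!*0!*0!*1!*4!) = -1/24
Σ = 1/8  ⇒  CG² = 576/35*1/8² = 9/35
CG = +√(9/35) = +0.507093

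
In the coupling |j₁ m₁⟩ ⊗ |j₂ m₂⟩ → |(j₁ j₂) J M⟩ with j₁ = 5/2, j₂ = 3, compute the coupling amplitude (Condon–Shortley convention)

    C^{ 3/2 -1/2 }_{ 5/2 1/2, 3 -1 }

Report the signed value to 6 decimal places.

-0.097590

j₁+j₂−J=4  J+j₁−j₂=1  J−j₁+j₂=2  j₁+j₂+J+1=8
(j₁±m₁, j₂±m₂, J±M) = (3,2,2,4,1,2)
P² = 192/35
sum k=1..2:
  [1] −1/6 = -1/6
  [2] +1/8 = 1/8
S = -1/24
C² = P²·S² = 1/105 ; C = -0.097590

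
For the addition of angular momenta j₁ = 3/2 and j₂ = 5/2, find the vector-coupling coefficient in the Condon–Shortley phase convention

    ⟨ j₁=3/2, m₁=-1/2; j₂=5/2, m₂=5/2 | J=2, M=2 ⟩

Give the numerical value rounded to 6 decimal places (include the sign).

+0.690066  (= +√(10/21))

√[5·2!1!3!/7! · 1!2!5!0!4!0!] = √(480/7)
  +(−1)^2/∏(2,0,0,3,1,0)! = 1/12  (running 1/12)
⟨..|..⟩ = √(480/7)·(1/12) = +0.690066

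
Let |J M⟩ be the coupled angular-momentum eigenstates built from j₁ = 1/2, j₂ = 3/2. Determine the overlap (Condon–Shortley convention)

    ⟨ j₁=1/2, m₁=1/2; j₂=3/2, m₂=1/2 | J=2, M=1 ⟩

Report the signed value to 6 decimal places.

+0.866025  (= +√(3/4))

j₁+j₂−J=0  J+j₁−j₂=1  J−j₁+j₂=3  j₁+j₂+J+1=5
(j₁±m₁, j₂±m₂, J±M) = (1,0,2,1,3,1)
P² = 3
sum k=0..0:
  [0] +1/2 = 1/2
S = 1/2
C² = P²·S² = 3/4 ; C = +0.866025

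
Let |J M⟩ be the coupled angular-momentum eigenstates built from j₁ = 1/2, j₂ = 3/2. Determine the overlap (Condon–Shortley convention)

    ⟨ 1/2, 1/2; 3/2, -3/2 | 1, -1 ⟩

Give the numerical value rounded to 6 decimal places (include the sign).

j₁+j₂−J=1  J+j₁−j₂=0  J−j₁+j₂=2  j₁+j₂+J+1=4
(j₁±m₁, j₂±m₂, J±M) = (1,0,0,3,0,2)
P² = 3
sum k=0..0:
  [0] +1/2 = 1/2
S = 1/2
C² = P²·S² = 3/4 ; C = +0.866025

+√(3/4) = +0.866025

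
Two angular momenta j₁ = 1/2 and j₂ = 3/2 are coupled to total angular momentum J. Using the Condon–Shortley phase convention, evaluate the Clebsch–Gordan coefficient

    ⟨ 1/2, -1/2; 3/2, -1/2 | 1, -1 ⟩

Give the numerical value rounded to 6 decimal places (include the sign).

−√(1/4) ≈ -0.500000

triangle: 1!*0!*2!/4! = 2/24
(j±m)!: 0!*1!*1!*2!*0!*2! = 4
prefactor² = (2J+1)*Δ*N² = 1
  k=1: −1/(1!*0!*0!*0!*0!*2!) = -1/2
Σ = -1/2  ⇒  CG² = 1*(-1/2)² = 1/4
CG = −√(1/4) = -0.500000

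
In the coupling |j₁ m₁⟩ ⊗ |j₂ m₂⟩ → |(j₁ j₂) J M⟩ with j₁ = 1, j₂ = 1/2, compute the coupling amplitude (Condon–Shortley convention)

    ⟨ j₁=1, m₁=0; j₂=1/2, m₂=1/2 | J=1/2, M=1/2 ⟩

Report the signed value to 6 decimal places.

-0.577350  (= −√(1/3))

√[2·1!1!0!/3! · 1!1!1!0!1!0!] = √(1/3)
  +(−1)^1/∏(1,0,0,0,1,0)! = -1  (running -1)
⟨..|..⟩ = √(1/3)·(-1) = -0.577350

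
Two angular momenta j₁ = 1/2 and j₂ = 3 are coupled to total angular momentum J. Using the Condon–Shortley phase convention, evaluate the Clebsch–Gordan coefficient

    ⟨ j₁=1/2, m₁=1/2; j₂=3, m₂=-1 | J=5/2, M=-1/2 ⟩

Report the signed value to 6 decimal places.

+0.755929

triangle: 1!×0!×5!/7! = 120/5040
(j±m)!: 1!×0!×2!×4!×2!×3! = 576
prefactor² = (2J+1)×Δ×N² = 576/7
  k=0: +1/(0!×1!×0!×2!×0!×3!) = 1/12
Σ = 1/12  ⇒  CG² = 576/7×1/12² = 4/7
CG = +√(4/7) = +0.755929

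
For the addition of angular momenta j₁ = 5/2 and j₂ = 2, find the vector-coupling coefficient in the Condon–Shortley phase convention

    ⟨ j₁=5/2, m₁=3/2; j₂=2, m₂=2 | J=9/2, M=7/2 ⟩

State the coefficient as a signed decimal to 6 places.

+0.745356

√[10·0!5!4!/10! · 4!1!4!0!8!1!] = √(184320)
  +(−1)^0/∏(0,0,1,4,4,0)! = 1/576  (running 1/576)
⟨..|..⟩ = √(184320)·(1/576) = +0.745356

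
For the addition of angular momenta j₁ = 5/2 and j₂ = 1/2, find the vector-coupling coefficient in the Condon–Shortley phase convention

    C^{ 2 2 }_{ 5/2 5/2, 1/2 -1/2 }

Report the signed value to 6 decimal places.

√[5·1!4!0!/6! · 5!0!0!1!4!0!] = √(480)
  +(−1)^0/∏(0,1,0,0,4,0)! = 1/24  (running 1/24)
⟨..|..⟩ = √(480)·(1/24) = +0.912871

+√(5/6) ≈ +0.912871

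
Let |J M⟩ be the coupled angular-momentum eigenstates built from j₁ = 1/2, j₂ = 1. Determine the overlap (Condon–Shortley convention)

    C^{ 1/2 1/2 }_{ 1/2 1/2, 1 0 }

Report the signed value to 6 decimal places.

+√(1/3) ≈ +0.577350

√[2·1!0!1!/3! · 1!0!1!1!1!0!] = √(1/3)
  +(−1)^0/∏(0,1,0,1,0,0)! = 1  (running 1)
⟨..|..⟩ = √(1/3)·(1) = +0.577350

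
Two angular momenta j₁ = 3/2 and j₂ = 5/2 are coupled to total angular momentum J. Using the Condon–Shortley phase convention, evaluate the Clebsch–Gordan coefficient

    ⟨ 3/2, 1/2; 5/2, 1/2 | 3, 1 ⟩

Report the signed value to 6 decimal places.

√[7·1!2!4!/8! · 2!1!3!2!4!2!] = √(48/5)
  +(−1)^0/∏(0,1,1,3,1,1)! = 1/6  (running 1/6)
  +(−1)^1/∏(1,0,0,2,2,2)! = -1/8  (running 1/24)
⟨..|..⟩ = √(48/5)·(1/24) = +0.129099

+√(1/60) ≈ +0.129099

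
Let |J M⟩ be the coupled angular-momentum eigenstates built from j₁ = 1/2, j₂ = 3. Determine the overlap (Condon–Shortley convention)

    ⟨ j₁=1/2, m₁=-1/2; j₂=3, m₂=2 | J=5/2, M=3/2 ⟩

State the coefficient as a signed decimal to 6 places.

triangle: 1!·0!·5!/7! = 120/5040
(j±m)!: 0!·1!·5!·1!·4!·1! = 2880
prefactor² = (2J+1)·Δ·N² = 2880/7
  k=1: −1/(1!·0!·0!·4!·0!·1!) = -1/24
Σ = -1/24  ⇒  CG² = 2880/7·(-1/24)² = 5/7
CG = −√(5/7) = -0.845154

−√(5/7) ≈ -0.845154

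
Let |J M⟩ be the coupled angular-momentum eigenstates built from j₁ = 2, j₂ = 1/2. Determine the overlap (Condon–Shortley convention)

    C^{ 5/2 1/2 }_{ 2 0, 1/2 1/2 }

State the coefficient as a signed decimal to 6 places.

+√(3/5) ≈ +0.774597

√[6·0!4!1!/6! · 2!2!1!0!3!2!] = √(48/5)
  +(−1)^0/∏(0,0,2,1,2,0)! = 1/4  (running 1/4)
⟨..|..⟩ = √(48/5)·(1/4) = +0.774597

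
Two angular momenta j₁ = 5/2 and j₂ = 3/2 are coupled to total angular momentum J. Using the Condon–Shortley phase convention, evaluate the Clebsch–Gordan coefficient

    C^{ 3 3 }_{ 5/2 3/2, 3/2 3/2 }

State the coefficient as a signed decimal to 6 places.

j₁+j₂−J=1  J+j₁−j₂=4  J−j₁+j₂=2  j₁+j₂+J+1=8
(j₁±m₁, j₂±m₂, J±M) = (4,1,3,0,6,0)
P² = 864
sum k=1..1:
  [1] −1/48 = -1/48
S = -1/48
C² = P²·S² = 3/8 ; C = -0.612372

-0.612372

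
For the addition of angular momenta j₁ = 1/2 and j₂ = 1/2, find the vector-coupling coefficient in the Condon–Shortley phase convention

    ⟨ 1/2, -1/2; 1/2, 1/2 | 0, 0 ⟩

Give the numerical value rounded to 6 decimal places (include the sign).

−√(1/2) ≈ -0.707107

triangle: 1!×0!×0!/2! = 1/2
(j±m)!: 0!×1!×1!×0!×0!×0! = 1
prefactor² = (2J+1)×Δ×N² = 1/2
  k=1: −1/(1!×0!×0!×0!×0!×0!) = -1
Σ = -1  ⇒  CG² = 1/2×(-1)² = 1/2
CG = −√(1/2) = -0.707107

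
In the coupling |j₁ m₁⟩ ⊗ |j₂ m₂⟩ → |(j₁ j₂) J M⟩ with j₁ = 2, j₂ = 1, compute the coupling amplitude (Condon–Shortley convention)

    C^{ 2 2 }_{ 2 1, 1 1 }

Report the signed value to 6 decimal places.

-0.577350  (= −√(1/3))

√[5·1!3!1!/6! · 3!1!2!0!4!0!] = √(12)
  +(−1)^1/∏(1,0,0,1,3,0)! = -1/6  (running -1/6)
⟨..|..⟩ = √(12)·(-1/6) = -0.577350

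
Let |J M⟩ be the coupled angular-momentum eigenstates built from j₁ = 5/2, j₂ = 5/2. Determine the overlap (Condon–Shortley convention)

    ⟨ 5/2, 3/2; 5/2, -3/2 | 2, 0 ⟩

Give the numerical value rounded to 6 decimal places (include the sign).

triangle: 3!*2!*2!/8! = 24/40320
(j±m)!: 4!*1!*1!*4!*2!*2! = 2304
prefactor² = (2J+1)*Δ*N² = 48/7
  k=0: +1/(0!*3!*1!*1!*1!*1!) = 1/6
  k=1: −1/(1!*2!*0!*0!*2!*2!) = -1/8
Σ = 1/24  ⇒  CG² = 48/7*1/24² = 1/84
CG = +√(1/84) = +0.109109

+√(1/84) ≈ +0.109109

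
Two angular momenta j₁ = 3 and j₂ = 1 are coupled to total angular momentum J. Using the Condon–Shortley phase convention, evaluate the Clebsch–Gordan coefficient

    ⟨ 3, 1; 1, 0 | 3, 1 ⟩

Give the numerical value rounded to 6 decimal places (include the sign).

+√(1/12) ≈ +0.288675

triangle: 1!*5!*1!/8! = 120/40320
(j±m)!: 4!*2!*1!*1!*4!*2! = 2304
prefactor² = (2J+1)*Δ*N² = 48
  k=0: +1/(0!*1!*2!*1!*3!*0!) = 1/12
  k=1: −1/(1!*0!*1!*0!*4!*1!) = -1/24
Σ = 1/24  ⇒  CG² = 48*1/24² = 1/12
CG = +√(1/12) = +0.288675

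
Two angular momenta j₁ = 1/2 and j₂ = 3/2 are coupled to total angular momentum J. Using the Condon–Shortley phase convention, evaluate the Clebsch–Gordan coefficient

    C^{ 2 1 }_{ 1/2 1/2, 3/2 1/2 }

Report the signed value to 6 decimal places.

+√(3/4) ≈ +0.866025

√[5·0!1!3!/5! · 1!0!2!1!3!1!] = √(3)
  +(−1)^0/∏(0,0,0,2,1,1)! = 1/2  (running 1/2)
⟨..|..⟩ = √(3)·(1/2) = +0.866025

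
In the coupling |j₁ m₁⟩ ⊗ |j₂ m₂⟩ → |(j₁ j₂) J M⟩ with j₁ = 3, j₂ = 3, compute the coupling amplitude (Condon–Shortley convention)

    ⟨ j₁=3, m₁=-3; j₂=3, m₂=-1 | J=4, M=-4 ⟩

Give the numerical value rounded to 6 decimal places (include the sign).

j₁+j₂−J=2  J+j₁−j₂=4  J−j₁+j₂=4  j₁+j₂+J+1=11
(j₁±m₁, j₂±m₂, J±M) = (0,6,2,4,0,8)
P² = 3981312/11
sum k=2..2:
  [2] +1/1152 = 1/1152
S = 1/1152
C² = P²·S² = 3/11 ; C = +0.522233

+0.522233  (= +√(3/11))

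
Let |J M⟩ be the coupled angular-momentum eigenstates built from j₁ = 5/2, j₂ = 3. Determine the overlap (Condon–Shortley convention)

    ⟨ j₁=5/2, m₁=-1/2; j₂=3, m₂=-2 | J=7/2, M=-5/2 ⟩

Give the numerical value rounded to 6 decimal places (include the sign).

j₁+j₂−J=2  J+j₁−j₂=3  J−j₁+j₂=4  j₁+j₂+J+1=10
(j₁±m₁, j₂±m₂, J±M) = (2,3,1,5,1,6)
P² = 4608/7
sum k=0..1:
  [0] +1/72 = 1/72
  [1] −1/48 = -1/48
S = -1/144
C² = P²·S² = 2/63 ; C = -0.178174

−√(2/63) = -0.178174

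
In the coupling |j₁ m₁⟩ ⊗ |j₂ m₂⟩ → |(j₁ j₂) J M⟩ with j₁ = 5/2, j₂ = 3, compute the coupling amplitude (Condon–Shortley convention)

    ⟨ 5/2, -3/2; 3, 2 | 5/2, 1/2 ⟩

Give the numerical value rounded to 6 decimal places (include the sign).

√[6·3!2!3!/9! · 1!4!5!1!3!2!] = √(288/7)
  +(−1)^2/∏(2,1,2,3,0,0)! = 1/24  (running 1/24)
  +(−1)^3/∏(3,0,1,2,1,1)! = -1/12  (running -1/24)
⟨..|..⟩ = √(288/7)·(-1/24) = -0.267261

−√(1/14) ≈ -0.267261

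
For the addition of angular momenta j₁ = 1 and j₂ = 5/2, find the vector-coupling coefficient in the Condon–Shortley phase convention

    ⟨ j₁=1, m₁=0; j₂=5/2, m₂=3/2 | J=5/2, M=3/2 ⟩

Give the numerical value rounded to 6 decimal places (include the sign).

triangle: 1!×1!×4!/7! = 24/5040
(j±m)!: 1!×1!×4!×1!×4!×1! = 576
prefactor² = (2J+1)×Δ×N² = 576/35
  k=0: +1/(0!×1!×1!×4!×0!×0!) = 1/24
  k=1: −1/(1!×0!×0!×3!×1!×1!) = -1/6
Σ = -1/8  ⇒  CG² = 576/35×(-1/8)² = 9/35
CG = −√(9/35) = -0.507093

-0.507093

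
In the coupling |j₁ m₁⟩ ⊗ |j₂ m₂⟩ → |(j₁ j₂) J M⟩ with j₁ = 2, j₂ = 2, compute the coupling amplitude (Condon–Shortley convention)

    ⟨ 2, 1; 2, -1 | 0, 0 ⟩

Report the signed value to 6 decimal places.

−√(1/5) ≈ -0.447214

j₁+j₂−J=4  J+j₁−j₂=0  J−j₁+j₂=0  j₁+j₂+J+1=5
(j₁±m₁, j₂±m₂, J±M) = (3,1,1,3,0,0)
P² = 36/5
sum k=1..1:
  [1] −1/6 = -1/6
S = -1/6
C² = P²·S² = 1/5 ; C = -0.447214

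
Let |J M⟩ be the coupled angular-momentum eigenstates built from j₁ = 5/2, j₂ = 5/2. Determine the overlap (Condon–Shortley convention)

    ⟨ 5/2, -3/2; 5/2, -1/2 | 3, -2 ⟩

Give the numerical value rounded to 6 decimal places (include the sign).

triangle: 2!×3!×3!/9! = 72/362880
(j±m)!: 1!×4!×2!×3!×1!×5! = 34560
prefactor² = (2J+1)×Δ×N² = 48
  k=1: −1/(1!×1!×3!×1!×0!×2!) = -1/12
  k=2: +1/(2!×0!×2!×0!×1!×3!) = 1/24
Σ = -1/24  ⇒  CG² = 48×(-1/24)² = 1/12
CG = −√(1/12) = -0.288675

−√(1/12) ≈ -0.288675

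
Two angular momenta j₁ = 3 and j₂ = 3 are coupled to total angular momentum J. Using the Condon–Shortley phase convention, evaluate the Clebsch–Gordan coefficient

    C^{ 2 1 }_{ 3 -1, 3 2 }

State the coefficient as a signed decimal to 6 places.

-0.422577

triangle: 4!×2!×2!/9! = 96/362880
(j±m)!: 2!×4!×5!×1!×3!×1! = 34560
prefactor² = (2J+1)×Δ×N² = 320/7
  k=3: −1/(3!×1!×1!×2!×1!×0!) = -1/12
  k=4: +1/(4!×0!×0!×1!×2!×1!) = 1/48
Σ = -1/16  ⇒  CG² = 320/7×(-1/16)² = 5/28
CG = −√(5/28) = -0.422577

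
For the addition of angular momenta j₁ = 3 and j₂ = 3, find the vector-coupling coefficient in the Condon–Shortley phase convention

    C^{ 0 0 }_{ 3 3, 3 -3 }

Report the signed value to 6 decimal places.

√[1·6!0!0!/7! · 6!0!0!6!0!0!] = √(518400/7)
  +(−1)^0/∏(0,6,0,0,0,0)! = 1/720  (running 1/720)
⟨..|..⟩ = √(518400/7)·(1/720) = +0.377964

+√(1/7) ≈ +0.377964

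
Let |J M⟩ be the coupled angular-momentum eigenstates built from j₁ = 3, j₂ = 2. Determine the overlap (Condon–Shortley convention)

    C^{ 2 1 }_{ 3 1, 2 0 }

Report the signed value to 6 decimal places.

√[5·3!3!1!/8! · 4!2!2!2!3!1!] = √(36/7)
  +(−1)^1/∏(1,2,1,1,2,0)! = -1/4  (running -1/4)
  +(−1)^2/∏(2,1,0,0,3,1)! = 1/12  (running -1/6)
⟨..|..⟩ = √(36/7)·(-1/6) = -0.377964

-0.377964  (= −√(1/7))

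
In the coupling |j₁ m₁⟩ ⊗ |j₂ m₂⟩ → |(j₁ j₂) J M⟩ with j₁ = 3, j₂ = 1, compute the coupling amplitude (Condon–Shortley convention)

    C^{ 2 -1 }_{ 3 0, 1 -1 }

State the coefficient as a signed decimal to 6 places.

+√(1/7) = +0.377964

triangle: 2!*4!*0!/7! = 48/5040
(j±m)!: 3!*3!*0!*2!*1!*3! = 432
prefactor² = (2J+1)*Δ*N² = 144/7
  k=0: +1/(0!*2!*3!*0!*1!*0!) = 1/12
Σ = 1/12  ⇒  CG² = 144/7*1/12² = 1/7
CG = +√(1/7) = +0.377964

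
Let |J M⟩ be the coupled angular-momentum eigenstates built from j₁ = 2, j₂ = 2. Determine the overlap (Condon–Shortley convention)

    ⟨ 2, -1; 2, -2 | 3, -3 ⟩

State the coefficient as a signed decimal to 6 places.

√[7·1!3!3!/8! · 1!3!0!4!0!6!] = √(648)
  +(−1)^0/∏(0,1,3,0,0,3)! = 1/36  (running 1/36)
⟨..|..⟩ = √(648)·(1/36) = +0.707107

+0.707107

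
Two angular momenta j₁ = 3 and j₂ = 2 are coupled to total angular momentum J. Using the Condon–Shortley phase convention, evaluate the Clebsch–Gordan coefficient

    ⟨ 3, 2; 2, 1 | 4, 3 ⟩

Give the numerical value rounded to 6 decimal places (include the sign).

+0.223607

√[9·1!5!3!/10! · 5!1!3!1!7!1!] = √(6480)
  +(−1)^0/∏(0,1,1,3,4,0)! = 1/144  (running 1/144)
  +(−1)^1/∏(1,0,0,2,5,1)! = -1/240  (running 1/360)
⟨..|..⟩ = √(6480)·(1/360) = +0.223607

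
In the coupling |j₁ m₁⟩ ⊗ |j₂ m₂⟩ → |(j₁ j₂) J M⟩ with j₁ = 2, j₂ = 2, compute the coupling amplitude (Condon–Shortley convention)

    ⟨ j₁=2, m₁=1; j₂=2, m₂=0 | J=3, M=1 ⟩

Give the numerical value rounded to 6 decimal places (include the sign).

√[7·1!3!3!/8! · 3!1!2!2!4!2!] = √(36/5)
  +(−1)^0/∏(0,1,1,2,2,1)! = 1/4  (running 1/4)
  +(−1)^1/∏(1,0,0,1,3,2)! = -1/12  (running 1/6)
⟨..|..⟩ = √(36/5)·(1/6) = +0.447214

+0.447214  (= +√(1/5))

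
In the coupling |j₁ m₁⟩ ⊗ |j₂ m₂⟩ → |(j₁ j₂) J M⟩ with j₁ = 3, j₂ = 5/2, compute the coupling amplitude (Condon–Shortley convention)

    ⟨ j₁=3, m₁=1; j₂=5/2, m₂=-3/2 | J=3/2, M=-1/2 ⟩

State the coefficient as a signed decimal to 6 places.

−√(7/30) ≈ -0.483046

√[4·4!2!1!/8! · 4!2!1!4!1!2!] = √(384/35)
  +(−1)^0/∏(0,4,2,1,0,0)! = 1/48  (running 1/48)
  +(−1)^1/∏(1,3,1,0,1,1)! = -1/6  (running -7/48)
⟨..|..⟩ = √(384/35)·(-7/48) = -0.483046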